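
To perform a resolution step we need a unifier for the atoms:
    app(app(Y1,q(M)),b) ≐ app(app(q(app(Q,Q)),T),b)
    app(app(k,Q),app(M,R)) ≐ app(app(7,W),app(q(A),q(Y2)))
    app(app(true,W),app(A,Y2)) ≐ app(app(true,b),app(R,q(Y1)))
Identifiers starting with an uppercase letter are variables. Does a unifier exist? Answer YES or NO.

NO

Decompose app/2: app(Y1,q(M)) ≐ app(q(app(Q,Q)),T),  b ≐ b.
Decompose app/2: Y1 ≐ q(app(Q,Q)),  q(M) ≐ T.
Bind Y1 := q(app(Q,Q)); substituting into the one remaining equation that mentions Y1 gives: app(app(true,W),app(A,Y2)) ≐ app(app(true,b),app(R,q(q(app(Q,Q))))).
Bind T := q(M); no other remaining equation mentions T.
Delete trivial equation b ≐ b.
Decompose app/2: app(k,Q) ≐ app(7,W),  app(M,R) ≐ app(q(A),q(Y2)).
Decompose app/2: k ≐ 7,  Q ≐ W.
Clash: constants k and 7 differ; no unifier exists.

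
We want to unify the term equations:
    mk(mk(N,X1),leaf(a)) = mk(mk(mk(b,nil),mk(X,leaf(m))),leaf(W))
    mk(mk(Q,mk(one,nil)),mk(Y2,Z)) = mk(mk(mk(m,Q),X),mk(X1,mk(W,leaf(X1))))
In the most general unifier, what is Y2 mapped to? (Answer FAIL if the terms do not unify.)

FAIL

Decompose mk/2: mk(N,X1) = mk(mk(b,nil),mk(X,leaf(m))),  leaf(a) = leaf(W).
Decompose mk/2: N = mk(b,nil),  X1 = mk(X,leaf(m)).
Bind N := mk(b,nil); no other remaining equation mentions N.
Bind X1 := mk(X,leaf(m)); substituting into the one remaining equation that mentions X1 gives: mk(mk(Q,mk(one,nil)),mk(Y2,Z)) = mk(mk(mk(m,Q),X),mk(mk(X,leaf(m)),mk(W,leaf(mk(X,leaf(m)))))).
Decompose leaf/1: a = W.
Bind W := a; substituting into the remaining equation gives: mk(mk(Q,mk(one,nil)),mk(Y2,Z)) = mk(mk(mk(m,Q),X),mk(mk(X,leaf(m)),mk(a,leaf(mk(X,leaf(m)))))).
Decompose mk/2: mk(Q,mk(one,nil)) = mk(mk(m,Q),X),  mk(Y2,Z) = mk(mk(X,leaf(m)),mk(a,leaf(mk(X,leaf(m))))).
Decompose mk/2: Q = mk(m,Q),  mk(one,nil) = X.
Occurs check fails: Q occurs in mk(m,Q); the equation Q = mk(m,Q) has no finite solution.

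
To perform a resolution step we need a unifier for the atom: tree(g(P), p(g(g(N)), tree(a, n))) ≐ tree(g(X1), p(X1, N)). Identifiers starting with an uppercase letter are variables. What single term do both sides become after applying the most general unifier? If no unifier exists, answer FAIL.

Decompose tree/2: g(P) ≐ g(X1),  p(g(g(N)), tree(a, n)) ≐ p(X1, N).
Decompose g/1: P ≐ X1.
Bind P := X1; no other remaining equation mentions P.
Decompose p/2: g(g(N)) ≐ X1,  tree(a, n) ≐ N.
Bind X1 := g(g(N)); no other remaining equation mentions X1. Substituting into the earlier binding gives P := g(g(N)).
Bind N := tree(a, n). Substituting into the earlier bindings gives P := g(g(tree(a, n))), X1 := g(g(tree(a, n))).
Applying the MGU to either side gives tree(g(g(g(tree(a, n)))), p(g(g(tree(a, n))), tree(a, n))).

tree(g(g(g(tree(a, n)))), p(g(g(tree(a, n))), tree(a, n)))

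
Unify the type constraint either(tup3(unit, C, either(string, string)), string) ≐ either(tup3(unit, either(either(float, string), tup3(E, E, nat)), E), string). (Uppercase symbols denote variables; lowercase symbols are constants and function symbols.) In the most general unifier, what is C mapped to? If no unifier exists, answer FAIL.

Decompose either/2: tup3(unit, C, either(string, string)) ≐ tup3(unit, either(either(float, string), tup3(E, E, nat)), E),  string ≐ string.
Decompose tup3/3: unit ≐ unit,  C ≐ either(either(float, string), tup3(E, E, nat)),  either(string, string) ≐ E.
Delete trivial equation unit ≐ unit.
Bind C := either(either(float, string), tup3(E, E, nat)); no other remaining equation mentions C.
Bind E := either(string, string); no other remaining equation mentions E. Substituting into the earlier binding gives C := either(either(float, string), tup3(either(string, string), either(string, string), nat)).
Delete trivial equation string ≐ string.
MGU = { C -> either(either(float, string), tup3(either(string, string), either(string, string), nat)), E -> either(string, string) }, so C -> either(either(float, string), tup3(either(string, string), either(string, string), nat)).

either(either(float, string), tup3(either(string, string), either(string, string), nat))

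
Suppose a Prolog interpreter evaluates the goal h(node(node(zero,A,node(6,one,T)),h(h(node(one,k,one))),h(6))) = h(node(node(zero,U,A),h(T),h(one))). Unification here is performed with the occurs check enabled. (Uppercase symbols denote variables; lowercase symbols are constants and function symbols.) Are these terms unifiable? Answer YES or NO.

Decompose h/1: node(node(zero,A,node(6,one,T)),h(h(node(one,k,one))),h(6)) = node(node(zero,U,A),h(T),h(one)).
Decompose node/3: node(zero,A,node(6,one,T)) = node(zero,U,A),  h(h(node(one,k,one))) = h(T),  h(6) = h(one).
Decompose node/3: zero = zero,  A = U,  node(6,one,T) = A.
Delete trivial equation zero = zero.
Bind A := U; substituting into the one remaining equation that mentions A gives: node(6,one,T) = U.
Bind U := node(6,one,T); no other remaining equation mentions U. Substituting into the earlier binding gives A := node(6,one,T).
Decompose h/1: h(node(one,k,one)) = T.
Bind T := h(node(one,k,one)); no other remaining equation mentions T. Substituting into the earlier bindings gives A := node(6,one,h(node(one,k,one))), U := node(6,one,h(node(one,k,one))).
Decompose h/1: 6 = one.
Clash: constants 6 and one differ; no unifier exists.

NO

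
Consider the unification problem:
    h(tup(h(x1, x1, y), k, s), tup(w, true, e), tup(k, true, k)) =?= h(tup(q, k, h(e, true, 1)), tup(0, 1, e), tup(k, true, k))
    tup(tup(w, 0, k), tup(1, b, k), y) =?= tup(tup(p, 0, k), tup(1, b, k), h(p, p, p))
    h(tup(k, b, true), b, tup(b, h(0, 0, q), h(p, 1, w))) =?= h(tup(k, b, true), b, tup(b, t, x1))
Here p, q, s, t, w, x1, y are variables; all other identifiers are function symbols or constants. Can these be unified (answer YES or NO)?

NO

Decompose h/3: tup(h(x1, x1, y), k, s) =?= tup(q, k, h(e, true, 1)),  tup(w, true, e) =?= tup(0, 1, e),  tup(k, true, k) =?= tup(k, true, k).
Decompose tup/3: h(x1, x1, y) =?= q,  k =?= k,  s =?= h(e, true, 1).
Bind q := h(x1, x1, y); substituting into the one remaining equation that mentions q gives: h(tup(k, b, true), b, tup(b, h(0, 0, h(x1, x1, y)), h(p, 1, w))) =?= h(tup(k, b, true), b, tup(b, t, x1)).
Delete trivial equation k =?= k.
Bind s := h(e, true, 1); no other remaining equation mentions s.
Decompose tup/3: w =?= 0,  true =?= 1,  e =?= e.
Bind w := 0; substituting into the 2 remaining equations that mention w gives: tup(tup(0, 0, k), tup(1, b, k), y) =?= tup(tup(p, 0, k), tup(1, b, k), h(p, p, p)),  h(tup(k, b, true), b, tup(b, h(0, 0, h(x1, x1, y)), h(p, 1, 0))) =?= h(tup(k, b, true), b, tup(b, t, x1)).
Clash: constants true and 1 differ; no unifier exists.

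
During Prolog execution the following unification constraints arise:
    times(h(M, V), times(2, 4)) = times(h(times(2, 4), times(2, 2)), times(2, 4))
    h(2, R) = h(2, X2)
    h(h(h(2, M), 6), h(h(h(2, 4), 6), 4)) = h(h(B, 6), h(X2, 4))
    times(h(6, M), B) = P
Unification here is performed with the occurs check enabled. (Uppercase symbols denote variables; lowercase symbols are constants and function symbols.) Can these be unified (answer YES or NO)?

YES

Decompose times/2: h(M, V) = h(times(2, 4), times(2, 2)),  times(2, 4) = times(2, 4).
Decompose h/2: M = times(2, 4),  V = times(2, 2).
Bind M := times(2, 4); substituting into the 2 remaining equations that mention M gives: h(h(h(2, times(2, 4)), 6), h(h(h(2, 4), 6), 4)) = h(h(B, 6), h(X2, 4)),  times(h(6, times(2, 4)), B) = P.
Bind V := times(2, 2); no other remaining equation mentions V.
Delete trivial equation times(2, 4) = times(2, 4).
Decompose h/2: 2 = 2,  R = X2.
Delete trivial equation 2 = 2.
Bind R := X2; no other remaining equation mentions R.
Decompose h/2: h(h(2, times(2, 4)), 6) = h(B, 6),  h(h(h(2, 4), 6), 4) = h(X2, 4).
Decompose h/2: h(2, times(2, 4)) = B,  6 = 6.
Bind B := h(2, times(2, 4)); substituting into the one remaining equation that mentions B gives: times(h(6, times(2, 4)), h(2, times(2, 4))) = P.
Delete trivial equation 6 = 6.
Decompose h/2: h(h(2, 4), 6) = X2,  4 = 4.
Bind X2 := h(h(2, 4), 6); no other remaining equation mentions X2. Substituting into the earlier binding gives R := h(h(2, 4), 6).
Delete trivial equation 4 = 4.
Bind P := times(h(6, times(2, 4)), h(2, times(2, 4))).
No equations remain and no clash or occurs-check failure arose, so a unifier exists.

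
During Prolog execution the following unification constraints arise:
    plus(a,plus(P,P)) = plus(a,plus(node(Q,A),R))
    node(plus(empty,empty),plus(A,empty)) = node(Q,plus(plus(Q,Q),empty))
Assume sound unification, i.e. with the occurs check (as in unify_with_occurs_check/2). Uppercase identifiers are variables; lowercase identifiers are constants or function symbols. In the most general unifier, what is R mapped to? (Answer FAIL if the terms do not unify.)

Decompose plus/2: a = a,  plus(P,P) = plus(node(Q,A),R).
Delete trivial equation a = a.
Decompose plus/2: P = node(Q,A),  P = R.
Bind P := node(Q,A); substituting into the one remaining equation that mentions P gives: node(Q,A) = R.
Bind R := node(Q,A); no other remaining equation mentions R.
Decompose node/2: plus(empty,empty) = Q,  plus(A,empty) = plus(plus(Q,Q),empty).
Bind Q := plus(empty,empty); substituting into the remaining equation gives: plus(A,empty) = plus(plus(plus(empty,empty),plus(empty,empty)),empty). Substituting into the earlier bindings gives P := node(plus(empty,empty),A), R := node(plus(empty,empty),A).
Decompose plus/2: A = plus(plus(empty,empty),plus(empty,empty)),  empty = empty.
Bind A := plus(plus(empty,empty),plus(empty,empty)); no other remaining equation mentions A. Substituting into the earlier bindings gives P := node(plus(empty,empty),plus(plus(empty,empty),plus(empty,empty))), R := node(plus(empty,empty),plus(plus(empty,empty),plus(empty,empty))).
Delete trivial equation empty = empty.
MGU = { P = node(plus(empty,empty),plus(plus(empty,empty),plus(empty,empty))), R = node(plus(empty,empty),plus(plus(empty,empty),plus(empty,empty))), Q = plus(empty,empty), A = plus(plus(empty,empty),plus(empty,empty)) }, so R = node(plus(empty,empty),plus(plus(empty,empty),plus(empty,empty))).

node(plus(empty,empty),plus(plus(empty,empty),plus(empty,empty)))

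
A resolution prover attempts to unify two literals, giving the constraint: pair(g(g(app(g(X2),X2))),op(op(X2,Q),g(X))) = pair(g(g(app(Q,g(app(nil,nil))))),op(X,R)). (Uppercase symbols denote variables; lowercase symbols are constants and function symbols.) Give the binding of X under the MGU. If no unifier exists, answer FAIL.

Decompose pair/2: g(g(app(g(X2),X2))) = g(g(app(Q,g(app(nil,nil))))),  op(op(X2,Q),g(X)) = op(X,R).
Decompose g/1: g(app(g(X2),X2)) = g(app(Q,g(app(nil,nil)))).
Decompose g/1: app(g(X2),X2) = app(Q,g(app(nil,nil))).
Decompose app/2: g(X2) = Q,  X2 = g(app(nil,nil)).
Bind Q := g(X2); substituting into the one remaining equation that mentions Q gives: op(op(X2,g(X2)),g(X)) = op(X,R).
Bind X2 := g(app(nil,nil)); substituting into the remaining equation gives: op(op(g(app(nil,nil)),g(g(app(nil,nil)))),g(X)) = op(X,R). Substituting into the earlier binding gives Q := g(g(app(nil,nil))).
Decompose op/2: op(g(app(nil,nil)),g(g(app(nil,nil)))) = X,  g(X) = R.
Bind X := op(g(app(nil,nil)),g(g(app(nil,nil)))); substituting into the remaining equation gives: g(op(g(app(nil,nil)),g(g(app(nil,nil))))) = R.
Bind R := g(op(g(app(nil,nil)),g(g(app(nil,nil))))).
MGU = { Q -> g(g(app(nil,nil))), X2 -> g(app(nil,nil)), X -> op(g(app(nil,nil)),g(g(app(nil,nil)))), R -> g(op(g(app(nil,nil)),g(g(app(nil,nil))))) }, so X -> op(g(app(nil,nil)),g(g(app(nil,nil)))).

op(g(app(nil,nil)),g(g(app(nil,nil))))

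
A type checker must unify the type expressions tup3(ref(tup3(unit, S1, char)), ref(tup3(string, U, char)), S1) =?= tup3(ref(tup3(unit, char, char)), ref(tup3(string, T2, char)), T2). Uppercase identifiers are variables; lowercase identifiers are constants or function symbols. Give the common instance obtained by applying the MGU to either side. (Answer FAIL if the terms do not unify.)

Decompose tup3/3: ref(tup3(unit, S1, char)) =?= ref(tup3(unit, char, char)),  ref(tup3(string, U, char)) =?= ref(tup3(string, T2, char)),  S1 =?= T2.
Decompose ref/1: tup3(unit, S1, char) =?= tup3(unit, char, char).
Decompose tup3/3: unit =?= unit,  S1 =?= char,  char =?= char.
Delete trivial equation unit =?= unit.
Bind S1 := char; substituting into the one remaining equation that mentions S1 gives: char =?= T2.
Delete trivial equation char =?= char.
Decompose ref/1: tup3(string, U, char) =?= tup3(string, T2, char).
Decompose tup3/3: string =?= string,  U =?= T2,  char =?= char.
Delete trivial equation string =?= string.
Bind U := T2; no other remaining equation mentions U.
Delete trivial equation char =?= char.
Bind T2 := char. Substituting into the earlier binding gives U := char.
Applying the MGU to either side gives tup3(ref(tup3(unit, char, char)), ref(tup3(string, char, char)), char).

tup3(ref(tup3(unit, char, char)), ref(tup3(string, char, char)), char)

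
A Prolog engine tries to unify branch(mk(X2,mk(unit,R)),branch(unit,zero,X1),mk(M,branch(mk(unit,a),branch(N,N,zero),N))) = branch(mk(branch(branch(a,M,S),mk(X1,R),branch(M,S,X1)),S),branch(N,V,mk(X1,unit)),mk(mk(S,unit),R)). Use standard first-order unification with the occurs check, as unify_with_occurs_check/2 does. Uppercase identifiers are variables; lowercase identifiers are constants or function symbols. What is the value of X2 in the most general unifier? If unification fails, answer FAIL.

FAIL

Decompose branch/3: mk(X2,mk(unit,R)) = mk(branch(branch(a,M,S),mk(X1,R),branch(M,S,X1)),S),  branch(unit,zero,X1) = branch(N,V,mk(X1,unit)),  mk(M,branch(mk(unit,a),branch(N,N,zero),N)) = mk(mk(S,unit),R).
Decompose mk/2: X2 = branch(branch(a,M,S),mk(X1,R),branch(M,S,X1)),  mk(unit,R) = S.
Bind X2 := branch(branch(a,M,S),mk(X1,R),branch(M,S,X1)); no other remaining equation mentions X2.
Bind S := mk(unit,R); substituting into the one remaining equation that mentions S gives: mk(M,branch(mk(unit,a),branch(N,N,zero),N)) = mk(mk(mk(unit,R),unit),R). Substituting into the earlier binding gives X2 := branch(branch(a,M,mk(unit,R)),mk(X1,R),branch(M,mk(unit,R),X1)).
Decompose branch/3: unit = N,  zero = V,  X1 = mk(X1,unit).
Bind N := unit; substituting into the one remaining equation that mentions N gives: mk(M,branch(mk(unit,a),branch(unit,unit,zero),unit)) = mk(mk(mk(unit,R),unit),R).
Bind V := zero; no other remaining equation mentions V.
Occurs check fails: X1 occurs in mk(X1,unit); the equation X1 = mk(X1,unit) has no finite solution.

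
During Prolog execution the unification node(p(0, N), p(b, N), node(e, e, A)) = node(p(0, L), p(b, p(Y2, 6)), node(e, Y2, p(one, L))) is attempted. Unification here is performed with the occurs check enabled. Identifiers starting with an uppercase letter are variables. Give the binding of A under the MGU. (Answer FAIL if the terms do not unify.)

Decompose node/3: p(0, N) = p(0, L),  p(b, N) = p(b, p(Y2, 6)),  node(e, e, A) = node(e, Y2, p(one, L)).
Decompose p/2: 0 = 0,  N = L.
Delete trivial equation 0 = 0.
Bind N := L; substituting into the one remaining equation that mentions N gives: p(b, L) = p(b, p(Y2, 6)).
Decompose p/2: b = b,  L = p(Y2, 6).
Delete trivial equation b = b.
Bind L := p(Y2, 6); substituting into the remaining equation gives: node(e, e, A) = node(e, Y2, p(one, p(Y2, 6))). Substituting into the earlier binding gives N := p(Y2, 6).
Decompose node/3: e = e,  e = Y2,  A = p(one, p(Y2, 6)).
Delete trivial equation e = e.
Bind Y2 := e; substituting into the remaining equation gives: A = p(one, p(e, 6)). Substituting into the earlier bindings gives N := p(e, 6), L := p(e, 6).
Bind A := p(one, p(e, 6)).
MGU = { N ↦ p(e, 6), L ↦ p(e, 6), Y2 ↦ e, A ↦ p(one, p(e, 6)) }, so A ↦ p(one, p(e, 6)).

p(one, p(e, 6))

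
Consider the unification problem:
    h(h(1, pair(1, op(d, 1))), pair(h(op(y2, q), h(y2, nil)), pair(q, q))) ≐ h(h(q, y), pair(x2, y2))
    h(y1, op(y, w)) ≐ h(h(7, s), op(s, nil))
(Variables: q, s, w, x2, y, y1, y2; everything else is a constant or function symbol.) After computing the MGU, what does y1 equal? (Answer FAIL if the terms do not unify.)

Decompose h/2: h(1, pair(1, op(d, 1))) ≐ h(q, y),  pair(h(op(y2, q), h(y2, nil)), pair(q, q)) ≐ pair(x2, y2).
Decompose h/2: 1 ≐ q,  pair(1, op(d, 1)) ≐ y.
Bind q := 1; substituting into the one remaining equation that mentions q gives: pair(h(op(y2, 1), h(y2, nil)), pair(1, 1)) ≐ pair(x2, y2).
Bind y := pair(1, op(d, 1)); substituting into the one remaining equation that mentions y gives: h(y1, op(pair(1, op(d, 1)), w)) ≐ h(h(7, s), op(s, nil)).
Decompose pair/2: h(op(y2, 1), h(y2, nil)) ≐ x2,  pair(1, 1) ≐ y2.
Bind x2 := h(op(y2, 1), h(y2, nil)); no other remaining equation mentions x2.
Bind y2 := pair(1, 1); no other remaining equation mentions y2. Substituting into the earlier binding gives x2 := h(op(pair(1, 1), 1), h(pair(1, 1), nil)).
Decompose h/2: y1 ≐ h(7, s),  op(pair(1, op(d, 1)), w) ≐ op(s, nil).
Bind y1 := h(7, s); no other remaining equation mentions y1.
Decompose op/2: pair(1, op(d, 1)) ≐ s,  w ≐ nil.
Bind s := pair(1, op(d, 1)); no other remaining equation mentions s. Substituting into the earlier binding gives y1 := h(7, pair(1, op(d, 1))).
Bind w := nil.
MGU = { q ↦ 1, y ↦ pair(1, op(d, 1)), x2 ↦ h(op(pair(1, 1), 1), h(pair(1, 1), nil)), y2 ↦ pair(1, 1), y1 ↦ h(7, pair(1, op(d, 1))), s ↦ pair(1, op(d, 1)), w ↦ nil }, so y1 ↦ h(7, pair(1, op(d, 1))).

h(7, pair(1, op(d, 1)))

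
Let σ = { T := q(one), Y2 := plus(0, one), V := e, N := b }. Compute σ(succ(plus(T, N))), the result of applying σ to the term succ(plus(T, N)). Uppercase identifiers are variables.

succ(plus(q(one), b))

Replace each occurrence of T with q(one).
Replace each occurrence of N with b.
Result: succ(plus(q(one), b)).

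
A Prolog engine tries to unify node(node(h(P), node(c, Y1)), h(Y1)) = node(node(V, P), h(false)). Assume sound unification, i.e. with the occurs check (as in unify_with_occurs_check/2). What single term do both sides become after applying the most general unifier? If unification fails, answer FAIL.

node(node(h(node(c, false)), node(c, false)), h(false))

Decompose node/2: node(h(P), node(c, Y1)) = node(V, P),  h(Y1) = h(false).
Decompose node/2: h(P) = V,  node(c, Y1) = P.
Bind V := h(P); no other remaining equation mentions V.
Bind P := node(c, Y1); no other remaining equation mentions P. Substituting into the earlier binding gives V := h(node(c, Y1)).
Decompose h/1: Y1 = false.
Bind Y1 := false. Substituting into the earlier bindings gives V := h(node(c, false)), P := node(c, false).
Applying the MGU to either side gives node(node(h(node(c, false)), node(c, false)), h(false)).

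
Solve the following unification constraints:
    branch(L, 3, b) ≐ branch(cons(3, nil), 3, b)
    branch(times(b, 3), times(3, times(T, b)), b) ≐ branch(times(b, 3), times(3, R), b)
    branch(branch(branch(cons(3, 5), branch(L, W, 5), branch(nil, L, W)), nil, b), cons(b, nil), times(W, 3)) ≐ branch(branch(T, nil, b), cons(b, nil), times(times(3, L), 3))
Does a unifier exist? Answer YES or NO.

Decompose branch/3: L ≐ cons(3, nil),  3 ≐ 3,  b ≐ b.
Bind L := cons(3, nil); substituting into the one remaining equation that mentions L gives: branch(branch(branch(cons(3, 5), branch(cons(3, nil), W, 5), branch(nil, cons(3, nil), W)), nil, b), cons(b, nil), times(W, 3)) ≐ branch(branch(T, nil, b), cons(b, nil), times(times(3, cons(3, nil)), 3)).
Delete trivial equation 3 ≐ 3.
Delete trivial equation b ≐ b.
Decompose branch/3: times(b, 3) ≐ times(b, 3),  times(3, times(T, b)) ≐ times(3, R),  b ≐ b.
Delete trivial equation times(b, 3) ≐ times(b, 3).
Decompose times/2: 3 ≐ 3,  times(T, b) ≐ R.
Delete trivial equation 3 ≐ 3.
Bind R := times(T, b); no other remaining equation mentions R.
Delete trivial equation b ≐ b.
Decompose branch/3: branch(branch(cons(3, 5), branch(cons(3, nil), W, 5), branch(nil, cons(3, nil), W)), nil, b) ≐ branch(T, nil, b),  cons(b, nil) ≐ cons(b, nil),  times(W, 3) ≐ times(times(3, cons(3, nil)), 3).
Decompose branch/3: branch(cons(3, 5), branch(cons(3, nil), W, 5), branch(nil, cons(3, nil), W)) ≐ T,  nil ≐ nil,  b ≐ b.
Bind T := branch(cons(3, 5), branch(cons(3, nil), W, 5), branch(nil, cons(3, nil), W)); no other remaining equation mentions T. Substituting into the earlier binding gives R := times(branch(cons(3, 5), branch(cons(3, nil), W, 5), branch(nil, cons(3, nil), W)), b).
Delete trivial equation nil ≐ nil.
Delete trivial equation b ≐ b.
Delete trivial equation cons(b, nil) ≐ cons(b, nil).
Decompose times/2: W ≐ times(3, cons(3, nil)),  3 ≐ 3.
Bind W := times(3, cons(3, nil)); no other remaining equation mentions W. Substituting into the earlier bindings gives R := times(branch(cons(3, 5), branch(cons(3, nil), times(3, cons(3, nil)), 5), branch(nil, cons(3, nil), times(3, cons(3, nil)))), b), T := branch(cons(3, 5), branch(cons(3, nil), times(3, cons(3, nil)), 5), branch(nil, cons(3, nil), times(3, cons(3, nil)))).
Delete trivial equation 3 ≐ 3.
No equations remain and no clash or occurs-check failure arose, so a unifier exists.

YES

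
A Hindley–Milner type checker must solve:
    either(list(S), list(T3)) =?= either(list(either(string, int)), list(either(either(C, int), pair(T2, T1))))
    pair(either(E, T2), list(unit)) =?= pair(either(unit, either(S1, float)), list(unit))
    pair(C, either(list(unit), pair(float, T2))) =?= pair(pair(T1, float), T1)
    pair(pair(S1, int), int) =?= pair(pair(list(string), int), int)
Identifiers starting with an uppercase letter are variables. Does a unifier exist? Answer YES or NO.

YES

Decompose either/2: list(S) =?= list(either(string, int)),  list(T3) =?= list(either(either(C, int), pair(T2, T1))).
Decompose list/1: S =?= either(string, int).
Bind S := either(string, int); no other remaining equation mentions S.
Decompose list/1: T3 =?= either(either(C, int), pair(T2, T1)).
Bind T3 := either(either(C, int), pair(T2, T1)); no other remaining equation mentions T3.
Decompose pair/2: either(E, T2) =?= either(unit, either(S1, float)),  list(unit) =?= list(unit).
Decompose either/2: E =?= unit,  T2 =?= either(S1, float).
Bind E := unit; no other remaining equation mentions E.
Bind T2 := either(S1, float); substituting into the one remaining equation that mentions T2 gives: pair(C, either(list(unit), pair(float, either(S1, float)))) =?= pair(pair(T1, float), T1). Substituting into the earlier binding gives T3 := either(either(C, int), pair(either(S1, float), T1)).
Delete trivial equation list(unit) =?= list(unit).
Decompose pair/2: C =?= pair(T1, float),  either(list(unit), pair(float, either(S1, float))) =?= T1.
Bind C := pair(T1, float); no other remaining equation mentions C. Substituting into the earlier binding gives T3 := either(either(pair(T1, float), int), pair(either(S1, float), T1)).
Bind T1 := either(list(unit), pair(float, either(S1, float))); no other remaining equation mentions T1. Substituting into the earlier bindings gives T3 := either(either(pair(either(list(unit), pair(float, either(S1, float))), float), int), pair(either(S1, float), either(list(unit), pair(float, either(S1, float))))), C := pair(either(list(unit), pair(float, either(S1, float))), float).
Decompose pair/2: pair(S1, int) =?= pair(list(string), int),  int =?= int.
Decompose pair/2: S1 =?= list(string),  int =?= int.
Bind S1 := list(string); no other remaining equation mentions S1. Substituting into the earlier bindings gives T3 := either(either(pair(either(list(unit), pair(float, either(list(string), float))), float), int), pair(either(list(string), float), either(list(unit), pair(float, either(list(string), float))))), T2 := either(list(string), float), C := pair(either(list(unit), pair(float, either(list(string), float))), float), T1 := either(list(unit), pair(float, either(list(string), float))).
Delete trivial equation int =?= int.
Delete trivial equation int =?= int.
No equations remain and no clash or occurs-check failure arose, so a unifier exists.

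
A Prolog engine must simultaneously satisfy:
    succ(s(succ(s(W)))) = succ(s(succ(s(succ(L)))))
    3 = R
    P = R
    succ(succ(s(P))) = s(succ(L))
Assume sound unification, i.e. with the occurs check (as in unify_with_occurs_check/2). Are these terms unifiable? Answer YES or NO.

NO

Decompose succ/1: s(succ(s(W))) = s(succ(s(succ(L)))).
Decompose s/1: succ(s(W)) = succ(s(succ(L))).
Decompose succ/1: s(W) = s(succ(L)).
Decompose s/1: W = succ(L).
Bind W := succ(L); no other remaining equation mentions W.
Bind R := 3; substituting into the one remaining equation that mentions R gives: P = 3.
Bind P := 3; substituting into the remaining equation gives: succ(succ(s(3))) = s(succ(L)).
Clash: head symbols differ (succ/1 vs s/1); no unifier exists.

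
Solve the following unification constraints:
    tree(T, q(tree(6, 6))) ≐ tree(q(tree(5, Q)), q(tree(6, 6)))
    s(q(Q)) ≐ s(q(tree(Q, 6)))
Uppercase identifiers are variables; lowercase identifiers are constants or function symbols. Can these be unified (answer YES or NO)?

NO

Decompose tree/2: T ≐ q(tree(5, Q)),  q(tree(6, 6)) ≐ q(tree(6, 6)).
Bind T := q(tree(5, Q)); no other remaining equation mentions T.
Delete trivial equation q(tree(6, 6)) ≐ q(tree(6, 6)).
Decompose s/1: q(Q) ≐ q(tree(Q, 6)).
Decompose q/1: Q ≐ tree(Q, 6).
Occurs check fails: Q occurs in tree(Q, 6); the equation Q ≐ tree(Q, 6) has no finite solution.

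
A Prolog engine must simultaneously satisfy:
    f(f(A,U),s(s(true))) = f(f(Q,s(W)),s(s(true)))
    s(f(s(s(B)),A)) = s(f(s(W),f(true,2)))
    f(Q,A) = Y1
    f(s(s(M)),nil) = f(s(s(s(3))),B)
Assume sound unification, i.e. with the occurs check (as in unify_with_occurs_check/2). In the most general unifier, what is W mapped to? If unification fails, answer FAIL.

Decompose f/2: f(A,U) = f(Q,s(W)),  s(s(true)) = s(s(true)).
Decompose f/2: A = Q,  U = s(W).
Bind A := Q; substituting into the 2 remaining equations that mention A gives: s(f(s(s(B)),Q)) = s(f(s(W),f(true,2))),  f(Q,Q) = Y1.
Bind U := s(W); no other remaining equation mentions U.
Delete trivial equation s(s(true)) = s(s(true)).
Decompose s/1: f(s(s(B)),Q) = f(s(W),f(true,2)).
Decompose f/2: s(s(B)) = s(W),  Q = f(true,2).
Decompose s/1: s(B) = W.
Bind W := s(B); no other remaining equation mentions W. Substituting into the earlier binding gives U := s(s(B)).
Bind Q := f(true,2); substituting into the one remaining equation that mentions Q gives: f(f(true,2),f(true,2)) = Y1. Substituting into the earlier binding gives A := f(true,2).
Bind Y1 := f(f(true,2),f(true,2)); no other remaining equation mentions Y1.
Decompose f/2: s(s(M)) = s(s(s(3))),  nil = B.
Decompose s/1: s(M) = s(s(3)).
Decompose s/1: M = s(3).
Bind M := s(3); no other remaining equation mentions M.
Bind B := nil. Substituting into the earlier bindings gives U := s(s(nil)), W := s(nil).
MGU = { A ↦ f(true,2), U ↦ s(s(nil)), W ↦ s(nil), Q ↦ f(true,2), Y1 ↦ f(f(true,2),f(true,2)), M ↦ s(3), B ↦ nil }, so W ↦ s(nil).

s(nil)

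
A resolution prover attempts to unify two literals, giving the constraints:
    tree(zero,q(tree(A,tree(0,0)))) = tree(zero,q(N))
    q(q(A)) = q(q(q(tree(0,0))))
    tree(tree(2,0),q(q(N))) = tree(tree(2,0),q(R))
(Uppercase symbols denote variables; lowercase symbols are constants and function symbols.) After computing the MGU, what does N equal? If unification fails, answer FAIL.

tree(q(tree(0,0)),tree(0,0))

Decompose tree/2: zero = zero,  q(tree(A,tree(0,0))) = q(N).
Delete trivial equation zero = zero.
Decompose q/1: tree(A,tree(0,0)) = N.
Bind N := tree(A,tree(0,0)); substituting into the one remaining equation that mentions N gives: tree(tree(2,0),q(q(tree(A,tree(0,0))))) = tree(tree(2,0),q(R)).
Decompose q/1: q(A) = q(q(tree(0,0))).
Decompose q/1: A = q(tree(0,0)).
Bind A := q(tree(0,0)); substituting into the remaining equation gives: tree(tree(2,0),q(q(tree(q(tree(0,0)),tree(0,0))))) = tree(tree(2,0),q(R)). Substituting into the earlier binding gives N := tree(q(tree(0,0)),tree(0,0)).
Decompose tree/2: tree(2,0) = tree(2,0),  q(q(tree(q(tree(0,0)),tree(0,0)))) = q(R).
Delete trivial equation tree(2,0) = tree(2,0).
Decompose q/1: q(tree(q(tree(0,0)),tree(0,0))) = R.
Bind R := q(tree(q(tree(0,0)),tree(0,0))).
MGU = { N ↦ tree(q(tree(0,0)),tree(0,0)), A ↦ q(tree(0,0)), R ↦ q(tree(q(tree(0,0)),tree(0,0))) }, so N ↦ tree(q(tree(0,0)),tree(0,0)).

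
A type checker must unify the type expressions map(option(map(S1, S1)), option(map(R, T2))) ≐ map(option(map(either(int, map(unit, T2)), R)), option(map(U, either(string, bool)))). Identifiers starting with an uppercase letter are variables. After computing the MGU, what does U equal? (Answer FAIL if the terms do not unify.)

Decompose map/2: option(map(S1, S1)) ≐ option(map(either(int, map(unit, T2)), R)),  option(map(R, T2)) ≐ option(map(U, either(string, bool))).
Decompose option/1: map(S1, S1) ≐ map(either(int, map(unit, T2)), R).
Decompose map/2: S1 ≐ either(int, map(unit, T2)),  S1 ≐ R.
Bind S1 := either(int, map(unit, T2)); substituting into the one remaining equation that mentions S1 gives: either(int, map(unit, T2)) ≐ R.
Bind R := either(int, map(unit, T2)); substituting into the remaining equation gives: option(map(either(int, map(unit, T2)), T2)) ≐ option(map(U, either(string, bool))).
Decompose option/1: map(either(int, map(unit, T2)), T2) ≐ map(U, either(string, bool)).
Decompose map/2: either(int, map(unit, T2)) ≐ U,  T2 ≐ either(string, bool).
Bind U := either(int, map(unit, T2)); no other remaining equation mentions U.
Bind T2 := either(string, bool). Substituting into the earlier bindings gives S1 := either(int, map(unit, either(string, bool))), R := either(int, map(unit, either(string, bool))), U := either(int, map(unit, either(string, bool))).
MGU = { S1 -> either(int, map(unit, either(string, bool))), R -> either(int, map(unit, either(string, bool))), U -> either(int, map(unit, either(string, bool))), T2 -> either(string, bool) }, so U -> either(int, map(unit, either(string, bool))).

either(int, map(unit, either(string, bool)))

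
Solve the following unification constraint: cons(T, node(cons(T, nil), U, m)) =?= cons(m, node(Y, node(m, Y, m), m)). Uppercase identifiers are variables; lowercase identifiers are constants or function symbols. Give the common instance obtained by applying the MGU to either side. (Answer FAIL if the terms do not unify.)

cons(m, node(cons(m, nil), node(m, cons(m, nil), m), m))

Decompose cons/2: T =?= m,  node(cons(T, nil), U, m) =?= node(Y, node(m, Y, m), m).
Bind T := m; substituting into the remaining equation gives: node(cons(m, nil), U, m) =?= node(Y, node(m, Y, m), m).
Decompose node/3: cons(m, nil) =?= Y,  U =?= node(m, Y, m),  m =?= m.
Bind Y := cons(m, nil); substituting into the one remaining equation that mentions Y gives: U =?= node(m, cons(m, nil), m).
Bind U := node(m, cons(m, nil), m); no other remaining equation mentions U.
Delete trivial equation m =?= m.
Applying the MGU to either side gives cons(m, node(cons(m, nil), node(m, cons(m, nil), m), m)).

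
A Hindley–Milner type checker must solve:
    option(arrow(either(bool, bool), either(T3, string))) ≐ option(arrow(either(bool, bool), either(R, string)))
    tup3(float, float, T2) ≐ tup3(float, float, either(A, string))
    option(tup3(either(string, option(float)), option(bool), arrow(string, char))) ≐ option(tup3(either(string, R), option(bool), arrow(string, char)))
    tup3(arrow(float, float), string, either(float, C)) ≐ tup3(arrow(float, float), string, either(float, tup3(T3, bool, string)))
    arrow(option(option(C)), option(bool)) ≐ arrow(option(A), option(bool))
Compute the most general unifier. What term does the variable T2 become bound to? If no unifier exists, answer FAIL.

either(option(tup3(option(float), bool, string)), string)

Decompose option/1: arrow(either(bool, bool), either(T3, string)) ≐ arrow(either(bool, bool), either(R, string)).
Decompose arrow/2: either(bool, bool) ≐ either(bool, bool),  either(T3, string) ≐ either(R, string).
Delete trivial equation either(bool, bool) ≐ either(bool, bool).
Decompose either/2: T3 ≐ R,  string ≐ string.
Bind T3 := R; substituting into the one remaining equation that mentions T3 gives: tup3(arrow(float, float), string, either(float, C)) ≐ tup3(arrow(float, float), string, either(float, tup3(R, bool, string))).
Delete trivial equation string ≐ string.
Decompose tup3/3: float ≐ float,  float ≐ float,  T2 ≐ either(A, string).
Delete trivial equation float ≐ float.
Delete trivial equation float ≐ float.
Bind T2 := either(A, string); no other remaining equation mentions T2.
Decompose option/1: tup3(either(string, option(float)), option(bool), arrow(string, char)) ≐ tup3(either(string, R), option(bool), arrow(string, char)).
Decompose tup3/3: either(string, option(float)) ≐ either(string, R),  option(bool) ≐ option(bool),  arrow(string, char) ≐ arrow(string, char).
Decompose either/2: string ≐ string,  option(float) ≐ R.
Delete trivial equation string ≐ string.
Bind R := option(float); substituting into the one remaining equation that mentions R gives: tup3(arrow(float, float), string, either(float, C)) ≐ tup3(arrow(float, float), string, either(float, tup3(option(float), bool, string))). Substituting into the earlier binding gives T3 := option(float).
Delete trivial equation option(bool) ≐ option(bool).
Delete trivial equation arrow(string, char) ≐ arrow(string, char).
Decompose tup3/3: arrow(float, float) ≐ arrow(float, float),  string ≐ string,  either(float, C) ≐ either(float, tup3(option(float), bool, string)).
Delete trivial equation arrow(float, float) ≐ arrow(float, float).
Delete trivial equation string ≐ string.
Decompose either/2: float ≐ float,  C ≐ tup3(option(float), bool, string).
Delete trivial equation float ≐ float.
Bind C := tup3(option(float), bool, string); substituting into the remaining equation gives: arrow(option(option(tup3(option(float), bool, string))), option(bool)) ≐ arrow(option(A), option(bool)).
Decompose arrow/2: option(option(tup3(option(float), bool, string))) ≐ option(A),  option(bool) ≐ option(bool).
Decompose option/1: option(tup3(option(float), bool, string)) ≐ A.
Bind A := option(tup3(option(float), bool, string)); no other remaining equation mentions A. Substituting into the earlier binding gives T2 := either(option(tup3(option(float), bool, string)), string).
Delete trivial equation option(bool) ≐ option(bool).
MGU = { T3 ↦ option(float), T2 ↦ either(option(tup3(option(float), bool, string)), string), R ↦ option(float), C ↦ tup3(option(float), bool, string), A ↦ option(tup3(option(float), bool, string)) }, so T2 ↦ either(option(tup3(option(float), bool, string)), string).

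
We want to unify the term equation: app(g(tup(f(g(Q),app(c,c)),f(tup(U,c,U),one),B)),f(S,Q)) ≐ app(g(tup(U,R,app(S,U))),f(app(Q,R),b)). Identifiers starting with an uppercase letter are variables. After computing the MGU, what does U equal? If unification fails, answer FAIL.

Decompose app/2: g(tup(f(g(Q),app(c,c)),f(tup(U,c,U),one),B)) ≐ g(tup(U,R,app(S,U))),  f(S,Q) ≐ f(app(Q,R),b).
Decompose g/1: tup(f(g(Q),app(c,c)),f(tup(U,c,U),one),B) ≐ tup(U,R,app(S,U)).
Decompose tup/3: f(g(Q),app(c,c)) ≐ U,  f(tup(U,c,U),one) ≐ R,  B ≐ app(S,U).
Bind U := f(g(Q),app(c,c)); substituting into the 2 remaining equations that mention U gives: f(tup(f(g(Q),app(c,c)),c,f(g(Q),app(c,c))),one) ≐ R,  B ≐ app(S,f(g(Q),app(c,c))).
Bind R := f(tup(f(g(Q),app(c,c)),c,f(g(Q),app(c,c))),one); substituting into the one remaining equation that mentions R gives: f(S,Q) ≐ f(app(Q,f(tup(f(g(Q),app(c,c)),c,f(g(Q),app(c,c))),one)),b).
Bind B := app(S,f(g(Q),app(c,c))); no other remaining equation mentions B.
Decompose f/2: S ≐ app(Q,f(tup(f(g(Q),app(c,c)),c,f(g(Q),app(c,c))),one)),  Q ≐ b.
Bind S := app(Q,f(tup(f(g(Q),app(c,c)),c,f(g(Q),app(c,c))),one)); no other remaining equation mentions S. Substituting into the earlier binding gives B := app(app(Q,f(tup(f(g(Q),app(c,c)),c,f(g(Q),app(c,c))),one)),f(g(Q),app(c,c))).
Bind Q := b. Substituting into the earlier bindings gives U := f(g(b),app(c,c)), R := f(tup(f(g(b),app(c,c)),c,f(g(b),app(c,c))),one), B := app(app(b,f(tup(f(g(b),app(c,c)),c,f(g(b),app(c,c))),one)),f(g(b),app(c,c))), S := app(b,f(tup(f(g(b),app(c,c)),c,f(g(b),app(c,c))),one)).
MGU = { U ↦ f(g(b),app(c,c)), R ↦ f(tup(f(g(b),app(c,c)),c,f(g(b),app(c,c))),one), B ↦ app(app(b,f(tup(f(g(b),app(c,c)),c,f(g(b),app(c,c))),one)),f(g(b),app(c,c))), S ↦ app(b,f(tup(f(g(b),app(c,c)),c,f(g(b),app(c,c))),one)), Q ↦ b }, so U ↦ f(g(b),app(c,c)).

f(g(b),app(c,c))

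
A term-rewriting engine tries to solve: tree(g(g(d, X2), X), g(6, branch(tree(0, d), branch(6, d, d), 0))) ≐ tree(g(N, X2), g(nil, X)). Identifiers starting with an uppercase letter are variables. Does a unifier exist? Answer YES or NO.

NO

Decompose tree/2: g(g(d, X2), X) ≐ g(N, X2),  g(6, branch(tree(0, d), branch(6, d, d), 0)) ≐ g(nil, X).
Decompose g/2: g(d, X2) ≐ N,  X ≐ X2.
Bind N := g(d, X2); no other remaining equation mentions N.
Bind X := X2; substituting into the remaining equation gives: g(6, branch(tree(0, d), branch(6, d, d), 0)) ≐ g(nil, X2).
Decompose g/2: 6 ≐ nil,  branch(tree(0, d), branch(6, d, d), 0) ≐ X2.
Clash: constants 6 and nil differ; no unifier exists.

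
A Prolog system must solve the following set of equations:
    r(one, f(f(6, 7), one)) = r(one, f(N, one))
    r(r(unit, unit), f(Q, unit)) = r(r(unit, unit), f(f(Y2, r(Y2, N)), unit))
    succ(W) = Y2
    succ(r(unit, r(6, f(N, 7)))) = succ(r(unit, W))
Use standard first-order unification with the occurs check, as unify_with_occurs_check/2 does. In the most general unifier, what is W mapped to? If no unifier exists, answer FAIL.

r(6, f(f(6, 7), 7))

Decompose r/2: one = one,  f(f(6, 7), one) = f(N, one).
Delete trivial equation one = one.
Decompose f/2: f(6, 7) = N,  one = one.
Bind N := f(6, 7); substituting into the 2 remaining equations that mention N gives: r(r(unit, unit), f(Q, unit)) = r(r(unit, unit), f(f(Y2, r(Y2, f(6, 7))), unit)),  succ(r(unit, r(6, f(f(6, 7), 7)))) = succ(r(unit, W)).
Delete trivial equation one = one.
Decompose r/2: r(unit, unit) = r(unit, unit),  f(Q, unit) = f(f(Y2, r(Y2, f(6, 7))), unit).
Delete trivial equation r(unit, unit) = r(unit, unit).
Decompose f/2: Q = f(Y2, r(Y2, f(6, 7))),  unit = unit.
Bind Q := f(Y2, r(Y2, f(6, 7))); no other remaining equation mentions Q.
Delete trivial equation unit = unit.
Bind Y2 := succ(W); no other remaining equation mentions Y2. Substituting into the earlier binding gives Q := f(succ(W), r(succ(W), f(6, 7))).
Decompose succ/1: r(unit, r(6, f(f(6, 7), 7))) = r(unit, W).
Decompose r/2: unit = unit,  r(6, f(f(6, 7), 7)) = W.
Delete trivial equation unit = unit.
Bind W := r(6, f(f(6, 7), 7)). Substituting into the earlier bindings gives Q := f(succ(r(6, f(f(6, 7), 7))), r(succ(r(6, f(f(6, 7), 7))), f(6, 7))), Y2 := succ(r(6, f(f(6, 7), 7))).
MGU = { N -> f(6, 7), Q -> f(succ(r(6, f(f(6, 7), 7))), r(succ(r(6, f(f(6, 7), 7))), f(6, 7))), Y2 -> succ(r(6, f(f(6, 7), 7))), W -> r(6, f(f(6, 7), 7)) }, so W -> r(6, f(f(6, 7), 7)).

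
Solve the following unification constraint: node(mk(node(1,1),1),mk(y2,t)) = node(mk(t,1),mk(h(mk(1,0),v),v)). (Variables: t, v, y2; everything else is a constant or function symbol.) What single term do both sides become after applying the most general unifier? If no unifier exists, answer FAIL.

Decompose node/2: mk(node(1,1),1) = mk(t,1),  mk(y2,t) = mk(h(mk(1,0),v),v).
Decompose mk/2: node(1,1) = t,  1 = 1.
Bind t := node(1,1); substituting into the one remaining equation that mentions t gives: mk(y2,node(1,1)) = mk(h(mk(1,0),v),v).
Delete trivial equation 1 = 1.
Decompose mk/2: y2 = h(mk(1,0),v),  node(1,1) = v.
Bind y2 := h(mk(1,0),v); no other remaining equation mentions y2.
Bind v := node(1,1). Substituting into the earlier binding gives y2 := h(mk(1,0),node(1,1)).
Applying the MGU to either side gives node(mk(node(1,1),1),mk(h(mk(1,0),node(1,1)),node(1,1))).

node(mk(node(1,1),1),mk(h(mk(1,0),node(1,1)),node(1,1)))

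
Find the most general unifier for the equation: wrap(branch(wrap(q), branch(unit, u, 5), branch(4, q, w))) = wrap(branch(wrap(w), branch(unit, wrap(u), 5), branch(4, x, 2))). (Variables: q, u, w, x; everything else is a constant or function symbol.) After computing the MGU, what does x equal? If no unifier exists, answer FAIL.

FAIL

Decompose wrap/1: branch(wrap(q), branch(unit, u, 5), branch(4, q, w)) = branch(wrap(w), branch(unit, wrap(u), 5), branch(4, x, 2)).
Decompose branch/3: wrap(q) = wrap(w),  branch(unit, u, 5) = branch(unit, wrap(u), 5),  branch(4, q, w) = branch(4, x, 2).
Decompose wrap/1: q = w.
Bind q := w; substituting into the one remaining equation that mentions q gives: branch(4, w, w) = branch(4, x, 2).
Decompose branch/3: unit = unit,  u = wrap(u),  5 = 5.
Delete trivial equation unit = unit.
Occurs check fails: u occurs in wrap(u); the equation u = wrap(u) has no finite solution.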